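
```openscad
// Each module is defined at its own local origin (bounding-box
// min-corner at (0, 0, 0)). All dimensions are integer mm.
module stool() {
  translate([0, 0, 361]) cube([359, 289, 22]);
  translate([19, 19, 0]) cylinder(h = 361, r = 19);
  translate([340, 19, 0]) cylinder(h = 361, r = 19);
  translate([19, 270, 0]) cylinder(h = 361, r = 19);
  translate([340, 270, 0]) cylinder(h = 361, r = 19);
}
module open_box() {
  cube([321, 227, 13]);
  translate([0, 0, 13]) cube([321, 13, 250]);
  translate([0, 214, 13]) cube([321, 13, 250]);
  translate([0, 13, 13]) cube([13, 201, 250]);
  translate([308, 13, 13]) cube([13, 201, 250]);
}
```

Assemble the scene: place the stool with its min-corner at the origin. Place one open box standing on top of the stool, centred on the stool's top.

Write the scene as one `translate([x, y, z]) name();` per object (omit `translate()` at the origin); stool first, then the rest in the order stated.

stool();
translate([19, 31, 383]) open_box();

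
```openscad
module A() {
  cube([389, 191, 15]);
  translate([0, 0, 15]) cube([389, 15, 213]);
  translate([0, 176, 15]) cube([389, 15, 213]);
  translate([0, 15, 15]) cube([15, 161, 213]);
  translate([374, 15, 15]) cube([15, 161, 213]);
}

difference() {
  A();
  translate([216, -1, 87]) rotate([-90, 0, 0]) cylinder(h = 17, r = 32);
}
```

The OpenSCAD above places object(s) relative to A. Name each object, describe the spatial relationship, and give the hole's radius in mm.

A is an open box. The open box has a circular hole through its front wall. The hole's radius is 32 mm.

The subtracted cylinder has r = 32 mm.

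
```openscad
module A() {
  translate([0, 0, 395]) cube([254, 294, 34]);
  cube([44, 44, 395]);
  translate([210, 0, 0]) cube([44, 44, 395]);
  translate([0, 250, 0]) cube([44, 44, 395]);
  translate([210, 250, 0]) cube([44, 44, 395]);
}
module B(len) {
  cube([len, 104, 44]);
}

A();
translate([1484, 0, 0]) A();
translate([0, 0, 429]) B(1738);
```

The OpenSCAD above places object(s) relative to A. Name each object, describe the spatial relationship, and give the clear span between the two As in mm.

A is a stool. B is a beam. A beam spans the tops of two stools. The clear span between the two stools is 1230 mm.

Second stool starts at x = 1484; first ends at x = 254; clear span = 1484 − 254 = 1230 mm.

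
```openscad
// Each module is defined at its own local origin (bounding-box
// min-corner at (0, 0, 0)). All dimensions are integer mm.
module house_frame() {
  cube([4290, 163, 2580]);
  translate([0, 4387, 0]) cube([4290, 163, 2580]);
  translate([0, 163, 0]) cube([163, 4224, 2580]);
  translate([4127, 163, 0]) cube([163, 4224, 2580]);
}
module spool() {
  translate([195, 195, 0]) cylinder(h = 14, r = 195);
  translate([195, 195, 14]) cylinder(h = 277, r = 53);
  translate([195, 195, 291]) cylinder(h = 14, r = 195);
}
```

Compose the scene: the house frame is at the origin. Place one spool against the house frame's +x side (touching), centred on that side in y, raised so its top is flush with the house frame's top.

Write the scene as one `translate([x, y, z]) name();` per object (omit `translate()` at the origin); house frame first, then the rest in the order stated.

house_frame();
translate([4290, 2080, 2275]) spool();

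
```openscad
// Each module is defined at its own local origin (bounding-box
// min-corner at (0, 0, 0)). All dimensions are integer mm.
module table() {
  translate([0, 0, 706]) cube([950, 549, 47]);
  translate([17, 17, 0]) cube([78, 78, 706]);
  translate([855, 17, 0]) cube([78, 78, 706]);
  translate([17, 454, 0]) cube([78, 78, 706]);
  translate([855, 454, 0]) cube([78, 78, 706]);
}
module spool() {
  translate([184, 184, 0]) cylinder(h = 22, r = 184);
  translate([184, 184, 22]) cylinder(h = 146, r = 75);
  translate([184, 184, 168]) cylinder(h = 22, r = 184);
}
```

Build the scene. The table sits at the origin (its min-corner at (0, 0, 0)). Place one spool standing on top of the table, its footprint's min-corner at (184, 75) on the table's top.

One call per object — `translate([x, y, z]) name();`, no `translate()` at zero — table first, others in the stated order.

table();
translate([184, 75, 753]) spool();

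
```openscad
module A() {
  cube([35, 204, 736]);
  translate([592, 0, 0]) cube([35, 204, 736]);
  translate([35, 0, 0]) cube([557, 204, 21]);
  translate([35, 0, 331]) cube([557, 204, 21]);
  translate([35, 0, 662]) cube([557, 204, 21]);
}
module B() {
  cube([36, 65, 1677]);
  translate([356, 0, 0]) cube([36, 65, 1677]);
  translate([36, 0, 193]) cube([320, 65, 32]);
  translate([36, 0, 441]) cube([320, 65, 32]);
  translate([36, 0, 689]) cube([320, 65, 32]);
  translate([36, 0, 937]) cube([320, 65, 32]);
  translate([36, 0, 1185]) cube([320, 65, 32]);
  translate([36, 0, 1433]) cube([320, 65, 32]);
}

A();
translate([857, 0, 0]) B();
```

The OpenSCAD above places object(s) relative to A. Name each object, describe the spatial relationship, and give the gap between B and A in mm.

The ladder's nearest face is 230 mm from the bookshelf's +x face.

A is a bookshelf. B is a ladder. The ladder is on the floor beside the bookshelf on its +x side. The gap between the ladder and the bookshelf is 230 mm.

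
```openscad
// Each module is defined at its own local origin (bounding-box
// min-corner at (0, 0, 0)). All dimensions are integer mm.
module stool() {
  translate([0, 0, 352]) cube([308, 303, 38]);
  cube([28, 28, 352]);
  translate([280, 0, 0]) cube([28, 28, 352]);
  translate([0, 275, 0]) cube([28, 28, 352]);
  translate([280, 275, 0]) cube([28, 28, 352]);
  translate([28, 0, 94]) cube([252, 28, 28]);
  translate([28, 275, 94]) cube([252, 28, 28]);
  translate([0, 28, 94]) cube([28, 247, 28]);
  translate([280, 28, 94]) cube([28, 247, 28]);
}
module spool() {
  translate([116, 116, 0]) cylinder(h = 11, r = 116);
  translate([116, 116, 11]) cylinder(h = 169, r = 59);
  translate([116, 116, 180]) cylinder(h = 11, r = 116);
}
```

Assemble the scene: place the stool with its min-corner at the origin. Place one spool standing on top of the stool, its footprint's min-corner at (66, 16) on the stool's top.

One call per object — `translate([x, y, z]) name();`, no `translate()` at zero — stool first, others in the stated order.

stool();
translate([66, 16, 390]) spool();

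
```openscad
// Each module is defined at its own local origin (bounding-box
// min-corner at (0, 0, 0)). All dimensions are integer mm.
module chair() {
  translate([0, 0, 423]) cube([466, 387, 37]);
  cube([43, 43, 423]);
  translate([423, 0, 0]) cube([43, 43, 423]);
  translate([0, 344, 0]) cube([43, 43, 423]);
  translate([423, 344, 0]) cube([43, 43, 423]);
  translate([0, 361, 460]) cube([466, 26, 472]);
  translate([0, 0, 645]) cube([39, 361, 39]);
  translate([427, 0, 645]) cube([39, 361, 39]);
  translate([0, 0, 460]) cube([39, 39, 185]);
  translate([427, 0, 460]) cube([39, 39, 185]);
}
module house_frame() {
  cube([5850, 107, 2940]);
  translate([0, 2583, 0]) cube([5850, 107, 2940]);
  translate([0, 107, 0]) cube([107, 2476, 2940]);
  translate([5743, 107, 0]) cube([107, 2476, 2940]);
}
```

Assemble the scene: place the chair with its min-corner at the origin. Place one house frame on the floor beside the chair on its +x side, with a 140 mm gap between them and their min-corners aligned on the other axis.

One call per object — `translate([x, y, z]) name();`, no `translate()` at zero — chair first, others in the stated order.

chair();
translate([606, 0, 0]) house_frame();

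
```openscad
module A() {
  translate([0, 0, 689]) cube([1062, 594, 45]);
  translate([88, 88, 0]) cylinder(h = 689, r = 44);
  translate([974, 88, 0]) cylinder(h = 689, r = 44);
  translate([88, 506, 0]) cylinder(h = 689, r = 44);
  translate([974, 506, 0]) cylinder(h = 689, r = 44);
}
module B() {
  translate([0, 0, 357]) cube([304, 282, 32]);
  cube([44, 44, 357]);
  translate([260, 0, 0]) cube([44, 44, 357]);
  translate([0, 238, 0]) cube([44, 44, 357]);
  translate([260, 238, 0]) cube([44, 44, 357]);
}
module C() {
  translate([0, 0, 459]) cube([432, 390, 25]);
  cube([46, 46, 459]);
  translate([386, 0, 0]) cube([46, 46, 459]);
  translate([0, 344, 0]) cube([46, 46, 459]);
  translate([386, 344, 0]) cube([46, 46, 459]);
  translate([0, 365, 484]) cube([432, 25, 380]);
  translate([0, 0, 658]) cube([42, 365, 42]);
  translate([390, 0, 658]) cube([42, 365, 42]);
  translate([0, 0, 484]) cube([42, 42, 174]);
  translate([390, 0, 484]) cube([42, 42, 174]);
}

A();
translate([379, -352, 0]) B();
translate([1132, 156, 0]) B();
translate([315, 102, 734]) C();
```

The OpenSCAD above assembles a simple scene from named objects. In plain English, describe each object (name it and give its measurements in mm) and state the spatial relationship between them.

A is a rectangular dining table. The top is 1062×594×45 mm with its upper surface at z = 734 mm. It stands on four round legs of 88 mm diameter, each leg's bounding box inset 44 mm from the nearest pair of top edges, running from the floor to the underside of the top.

B is a four-legged stool. The seat is 304×282 mm, 32 mm thick, top at z = 389 mm. It stands on four square legs, each 44×44 mm in cross-section, from z = 0 to the seat underside, each flush with a corner of the seat.

C is a chair. The seat is a 432×390×25 mm slab with its top at z = 484 mm, on four 46×46 mm corner legs (flush with the seat edges, standing on z = 0). A flat backrest 25 mm thick, 380 mm tall, spans the full seat width and rises from the seat top along its +y edge, rear face flush with the rear of the seat. Two armrests of 42×42 mm section run along each side from the seat's front edge to the front of the backrest, top faces 216 mm above the seat top and outer faces flush with the seat's x-edges; a 42×42 mm post under the front of each armrest stands on the seat at the front corner.

Two stools sit around the table at the −y, +x sides. The chair is on top of the table, centred.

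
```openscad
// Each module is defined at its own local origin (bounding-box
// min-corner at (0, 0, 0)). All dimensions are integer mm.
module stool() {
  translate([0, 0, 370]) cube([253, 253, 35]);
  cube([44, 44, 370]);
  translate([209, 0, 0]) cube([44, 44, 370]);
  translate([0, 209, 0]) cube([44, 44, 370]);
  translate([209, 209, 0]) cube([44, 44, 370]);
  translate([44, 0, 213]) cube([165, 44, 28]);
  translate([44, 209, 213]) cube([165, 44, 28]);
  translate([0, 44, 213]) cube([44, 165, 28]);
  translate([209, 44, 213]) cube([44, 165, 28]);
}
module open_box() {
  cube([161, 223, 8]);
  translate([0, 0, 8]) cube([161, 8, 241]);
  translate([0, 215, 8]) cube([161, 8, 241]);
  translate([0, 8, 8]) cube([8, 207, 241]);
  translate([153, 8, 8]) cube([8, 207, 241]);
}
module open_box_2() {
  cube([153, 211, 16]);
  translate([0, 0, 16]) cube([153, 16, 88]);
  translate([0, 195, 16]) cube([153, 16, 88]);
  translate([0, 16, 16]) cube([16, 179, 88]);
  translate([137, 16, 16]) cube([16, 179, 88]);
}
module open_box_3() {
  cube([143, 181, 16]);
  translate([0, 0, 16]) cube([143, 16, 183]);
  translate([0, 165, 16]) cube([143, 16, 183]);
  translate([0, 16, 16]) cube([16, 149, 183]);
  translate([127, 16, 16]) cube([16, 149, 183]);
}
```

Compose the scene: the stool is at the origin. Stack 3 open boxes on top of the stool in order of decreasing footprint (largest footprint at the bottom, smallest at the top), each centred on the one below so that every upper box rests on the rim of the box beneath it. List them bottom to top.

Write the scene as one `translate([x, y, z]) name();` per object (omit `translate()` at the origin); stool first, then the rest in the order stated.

stool();
translate([46, 15, 405]) open_box();
translate([50, 21, 654]) open_box_2();
translate([55, 36, 758]) open_box_3();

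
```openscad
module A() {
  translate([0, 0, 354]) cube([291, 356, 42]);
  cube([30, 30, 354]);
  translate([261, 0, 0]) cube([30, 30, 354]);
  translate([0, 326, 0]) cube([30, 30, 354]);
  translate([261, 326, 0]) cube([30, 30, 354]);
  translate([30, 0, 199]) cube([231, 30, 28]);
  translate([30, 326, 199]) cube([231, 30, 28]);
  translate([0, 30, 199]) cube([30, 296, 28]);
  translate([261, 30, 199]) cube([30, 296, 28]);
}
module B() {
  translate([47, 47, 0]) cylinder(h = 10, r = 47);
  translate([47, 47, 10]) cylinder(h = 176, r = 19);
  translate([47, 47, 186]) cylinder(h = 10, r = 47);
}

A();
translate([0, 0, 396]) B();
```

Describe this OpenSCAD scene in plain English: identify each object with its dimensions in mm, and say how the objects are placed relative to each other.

A is a simple wooden stool: a rectangular seat 291 mm (x) by 356 mm (y), 42 mm thick, top face at z = 396 mm, on four square legs, each 30×30 mm in cross-section. The legs rest on z = 0, each flush with a corner of the seat. Four stretchers, 30 mm wide and 28 mm tall, connect adjacent legs with their undersides at z = 199 mm, each running between the inner faces of the legs it joins and aligned with the legs' outer faces on the other axis.

B is a spool: two coaxial disc flanges of radius 47 mm and thickness 10 mm, joined by a core cylinder of radius 19 mm and height 176 mm. The lower flange rests on z = 0 and the three cylinders share a vertical axis.

The spool is on top of the stool.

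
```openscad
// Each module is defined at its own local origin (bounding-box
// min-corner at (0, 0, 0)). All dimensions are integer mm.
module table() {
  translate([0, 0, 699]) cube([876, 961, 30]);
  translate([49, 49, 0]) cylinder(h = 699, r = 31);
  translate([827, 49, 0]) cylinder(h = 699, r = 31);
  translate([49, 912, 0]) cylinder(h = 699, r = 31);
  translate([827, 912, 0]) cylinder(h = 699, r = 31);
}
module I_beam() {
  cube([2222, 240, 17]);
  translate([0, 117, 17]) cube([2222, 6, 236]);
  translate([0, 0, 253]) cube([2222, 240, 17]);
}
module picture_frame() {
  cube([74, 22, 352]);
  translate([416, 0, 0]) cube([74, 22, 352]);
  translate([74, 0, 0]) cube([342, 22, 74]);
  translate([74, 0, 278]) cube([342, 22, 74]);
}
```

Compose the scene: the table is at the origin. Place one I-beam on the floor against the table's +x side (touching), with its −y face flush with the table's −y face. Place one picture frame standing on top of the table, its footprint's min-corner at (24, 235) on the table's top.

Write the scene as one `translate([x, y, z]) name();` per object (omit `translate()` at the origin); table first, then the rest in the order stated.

table();
translate([876, 0, 0]) I_beam();
translate([24, 235, 729]) picture_frame();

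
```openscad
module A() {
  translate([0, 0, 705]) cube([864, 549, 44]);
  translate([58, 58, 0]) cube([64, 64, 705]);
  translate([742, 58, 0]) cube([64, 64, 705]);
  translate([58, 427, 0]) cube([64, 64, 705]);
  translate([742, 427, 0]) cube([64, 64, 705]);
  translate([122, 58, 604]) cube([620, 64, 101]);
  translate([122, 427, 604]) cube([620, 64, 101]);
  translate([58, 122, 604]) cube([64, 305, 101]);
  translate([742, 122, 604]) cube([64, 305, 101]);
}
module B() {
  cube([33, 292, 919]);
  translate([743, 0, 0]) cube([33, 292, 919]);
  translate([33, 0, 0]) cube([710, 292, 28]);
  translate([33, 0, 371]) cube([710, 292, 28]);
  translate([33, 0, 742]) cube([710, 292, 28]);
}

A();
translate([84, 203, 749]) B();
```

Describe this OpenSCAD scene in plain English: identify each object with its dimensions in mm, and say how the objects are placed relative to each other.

A is a table: top 864 mm (x) × 549 mm (y), 44 mm thick, upper face at z = 749 mm, on four 64×64 mm square legs, each inset 58 mm from the nearest pair of top edges, running from z = 0 to the bottom of the top. Four apron rails, 64 mm thick and 101 mm tall, run between adjacent legs with their top edges flush with the underside of the top and their outer faces flush with the legs' outer faces.

B is an open bookshelf. Two side panels, each 33 mm thick, 292 mm deep and 919 mm tall, stand 776 mm apart (outside-to-outside). Between them sit 3 shelves, each 28 mm thick and 292 mm deep, spanning the full gap between the sides. The bottom shelf rests on the floor (its underside at z = 0) and the clear gap between one shelf's top and the next shelf's underside is 343 mm.

The bookshelf is on top of the table.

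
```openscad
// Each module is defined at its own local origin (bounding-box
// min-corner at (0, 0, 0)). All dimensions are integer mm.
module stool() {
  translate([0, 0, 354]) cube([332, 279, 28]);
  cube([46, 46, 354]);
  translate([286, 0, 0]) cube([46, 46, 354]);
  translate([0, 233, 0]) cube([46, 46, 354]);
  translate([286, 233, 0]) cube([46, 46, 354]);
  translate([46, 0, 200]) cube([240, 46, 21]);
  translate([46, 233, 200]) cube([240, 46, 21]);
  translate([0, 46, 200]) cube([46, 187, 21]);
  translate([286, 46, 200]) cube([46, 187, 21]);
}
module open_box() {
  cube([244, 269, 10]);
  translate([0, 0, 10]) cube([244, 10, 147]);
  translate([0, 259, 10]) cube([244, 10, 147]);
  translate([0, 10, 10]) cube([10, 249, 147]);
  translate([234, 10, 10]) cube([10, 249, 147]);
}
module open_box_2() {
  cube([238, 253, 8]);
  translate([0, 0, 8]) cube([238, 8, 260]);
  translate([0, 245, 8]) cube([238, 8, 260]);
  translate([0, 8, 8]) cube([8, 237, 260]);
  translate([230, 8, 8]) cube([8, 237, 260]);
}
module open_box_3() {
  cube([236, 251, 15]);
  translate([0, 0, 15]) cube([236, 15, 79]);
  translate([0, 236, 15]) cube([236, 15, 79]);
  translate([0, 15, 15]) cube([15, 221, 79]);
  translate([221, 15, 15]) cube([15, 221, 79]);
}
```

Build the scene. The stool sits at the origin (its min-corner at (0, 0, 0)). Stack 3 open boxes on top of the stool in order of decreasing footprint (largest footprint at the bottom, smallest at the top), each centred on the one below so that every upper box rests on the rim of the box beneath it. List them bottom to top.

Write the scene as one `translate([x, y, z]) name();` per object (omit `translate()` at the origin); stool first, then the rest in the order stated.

stool();
translate([44, 5, 382]) open_box();
translate([47, 13, 539]) open_box_2();
translate([48, 14, 807]) open_box_3();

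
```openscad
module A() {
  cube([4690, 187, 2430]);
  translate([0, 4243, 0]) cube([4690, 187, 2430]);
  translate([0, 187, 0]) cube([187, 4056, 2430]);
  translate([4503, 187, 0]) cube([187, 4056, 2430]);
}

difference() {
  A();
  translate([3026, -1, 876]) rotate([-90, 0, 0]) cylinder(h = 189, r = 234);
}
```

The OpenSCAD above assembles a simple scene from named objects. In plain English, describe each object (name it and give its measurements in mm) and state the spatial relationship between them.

A is the wall frame of a small rectangular building: four walls, each 2430 mm tall and 187 mm thick, enclosing a footprint 4690 mm (x) by 4430 mm (y) outside-to-outside, with no floor or roof. The front and back walls (the −y and +y sides) span the full width; the two side walls fit between them.

The house frame has a circular hole of radius 234 mm through its front wall, centred at (x = 3026, z = 876).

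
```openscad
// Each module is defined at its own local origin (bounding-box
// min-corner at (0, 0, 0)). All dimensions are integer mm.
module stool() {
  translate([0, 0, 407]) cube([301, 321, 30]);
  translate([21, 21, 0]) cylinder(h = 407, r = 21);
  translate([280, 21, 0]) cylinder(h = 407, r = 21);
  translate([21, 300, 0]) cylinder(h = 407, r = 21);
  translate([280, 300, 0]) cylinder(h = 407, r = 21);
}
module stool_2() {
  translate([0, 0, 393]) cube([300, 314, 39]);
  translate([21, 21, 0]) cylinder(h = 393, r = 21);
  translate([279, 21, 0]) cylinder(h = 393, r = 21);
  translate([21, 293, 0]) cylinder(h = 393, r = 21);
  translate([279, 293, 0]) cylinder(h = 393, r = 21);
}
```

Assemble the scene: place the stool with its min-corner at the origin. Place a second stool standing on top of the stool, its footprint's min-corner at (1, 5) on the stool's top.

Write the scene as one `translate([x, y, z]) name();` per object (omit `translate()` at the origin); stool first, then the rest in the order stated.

stool();
translate([1, 5, 437]) stool_2();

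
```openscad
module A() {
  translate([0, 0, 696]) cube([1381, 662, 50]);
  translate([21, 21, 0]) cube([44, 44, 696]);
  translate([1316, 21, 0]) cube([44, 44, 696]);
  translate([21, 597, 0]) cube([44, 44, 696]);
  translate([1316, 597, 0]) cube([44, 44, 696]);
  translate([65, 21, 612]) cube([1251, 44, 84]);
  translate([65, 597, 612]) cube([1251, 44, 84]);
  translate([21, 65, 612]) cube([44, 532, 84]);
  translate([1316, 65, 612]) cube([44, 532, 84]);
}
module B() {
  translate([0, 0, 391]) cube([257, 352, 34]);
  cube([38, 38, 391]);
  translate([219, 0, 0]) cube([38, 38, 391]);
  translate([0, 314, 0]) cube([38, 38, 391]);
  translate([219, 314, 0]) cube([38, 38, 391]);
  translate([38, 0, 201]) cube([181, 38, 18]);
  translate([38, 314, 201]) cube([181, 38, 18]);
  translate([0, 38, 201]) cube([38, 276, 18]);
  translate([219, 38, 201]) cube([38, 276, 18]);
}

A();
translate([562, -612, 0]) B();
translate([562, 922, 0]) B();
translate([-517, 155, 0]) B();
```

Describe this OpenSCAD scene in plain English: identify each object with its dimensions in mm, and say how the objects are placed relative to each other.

A is a table with a 1381×662 mm rectangular top, 50 mm thick, top surface at z = 746 mm, supported by four 44×44 mm square legs, each inset 21 mm from the nearest pair of top edges, running from the floor. Four apron rails, 44 mm thick and 84 mm tall, run between adjacent legs with their top edges flush with the underside of the top and their outer faces flush with the legs' outer faces.

B is a simple wooden stool: a rectangular seat 257 mm (x) by 352 mm (y), 34 mm thick, top face at z = 425 mm, on four square legs, each 38×38 mm in cross-section. The legs rest on z = 0, each flush with a corner of the seat. Four stretchers, 38 mm wide and 18 mm tall, connect adjacent legs with their undersides at z = 201 mm, each running between the inner faces of the legs it joins and aligned with the legs' outer faces on the other axis.

Three stools sit around the table at the −y, +y, −x sides.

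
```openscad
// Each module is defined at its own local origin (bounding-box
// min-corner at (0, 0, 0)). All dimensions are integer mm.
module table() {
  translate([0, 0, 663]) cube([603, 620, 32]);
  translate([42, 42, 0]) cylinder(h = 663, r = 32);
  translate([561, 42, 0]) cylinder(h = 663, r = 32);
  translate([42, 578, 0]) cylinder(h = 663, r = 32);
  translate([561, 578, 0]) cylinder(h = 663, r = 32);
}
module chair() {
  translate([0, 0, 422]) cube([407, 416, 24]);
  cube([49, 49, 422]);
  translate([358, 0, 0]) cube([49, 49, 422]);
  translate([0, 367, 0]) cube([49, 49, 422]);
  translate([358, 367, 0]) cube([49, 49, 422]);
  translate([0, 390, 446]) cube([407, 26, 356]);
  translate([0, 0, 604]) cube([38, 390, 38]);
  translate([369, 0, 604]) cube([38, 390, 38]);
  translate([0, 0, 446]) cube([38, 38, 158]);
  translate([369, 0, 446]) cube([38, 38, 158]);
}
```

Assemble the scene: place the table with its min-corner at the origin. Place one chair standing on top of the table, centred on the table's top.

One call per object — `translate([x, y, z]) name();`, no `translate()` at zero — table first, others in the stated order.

table();
translate([98, 102, 695]) chair();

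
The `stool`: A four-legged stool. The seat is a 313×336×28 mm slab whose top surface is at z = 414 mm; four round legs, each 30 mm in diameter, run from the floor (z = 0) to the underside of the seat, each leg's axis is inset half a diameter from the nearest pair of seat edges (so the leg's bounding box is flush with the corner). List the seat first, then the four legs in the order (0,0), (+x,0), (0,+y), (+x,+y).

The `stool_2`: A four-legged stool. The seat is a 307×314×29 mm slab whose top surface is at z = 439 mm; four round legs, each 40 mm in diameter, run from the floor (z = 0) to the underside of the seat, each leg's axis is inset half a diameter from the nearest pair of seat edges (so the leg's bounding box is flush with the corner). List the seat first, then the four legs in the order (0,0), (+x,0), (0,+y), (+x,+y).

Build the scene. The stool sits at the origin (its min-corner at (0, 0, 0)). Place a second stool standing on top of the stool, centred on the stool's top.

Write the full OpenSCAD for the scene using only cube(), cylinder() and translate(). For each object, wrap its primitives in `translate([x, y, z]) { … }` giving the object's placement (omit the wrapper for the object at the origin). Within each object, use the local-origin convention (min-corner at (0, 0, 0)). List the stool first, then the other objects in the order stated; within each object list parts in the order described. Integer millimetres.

translate([0, 0, 386]) cube([313, 336, 28]);
translate([15, 15, 0]) cylinder(h = 386, r = 15);
translate([298, 15, 0]) cylinder(h = 386, r = 15);
translate([15, 321, 0]) cylinder(h = 386, r = 15);
translate([298, 321, 0]) cylinder(h = 386, r = 15);
translate([3, 11, 414]) {
  translate([0, 0, 410]) cube([307, 314, 29]);
  translate([20, 20, 0]) cylinder(h = 410, r = 20);
  translate([287, 20, 0]) cylinder(h = 410, r = 20);
  translate([20, 294, 0]) cylinder(h = 410, r = 20);
  translate([287, 294, 0]) cylinder(h = 410, r = 20);
}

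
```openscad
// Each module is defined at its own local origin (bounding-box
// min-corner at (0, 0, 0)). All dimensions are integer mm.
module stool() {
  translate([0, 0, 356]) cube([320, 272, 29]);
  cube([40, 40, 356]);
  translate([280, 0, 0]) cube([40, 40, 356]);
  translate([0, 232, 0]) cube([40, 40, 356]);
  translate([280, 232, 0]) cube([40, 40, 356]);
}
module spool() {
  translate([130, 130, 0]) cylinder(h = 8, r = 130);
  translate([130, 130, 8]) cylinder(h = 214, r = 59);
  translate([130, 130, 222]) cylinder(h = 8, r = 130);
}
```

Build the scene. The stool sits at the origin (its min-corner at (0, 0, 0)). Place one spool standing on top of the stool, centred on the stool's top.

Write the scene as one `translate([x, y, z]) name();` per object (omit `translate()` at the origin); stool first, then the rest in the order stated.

stool();
translate([30, 6, 385]) spool();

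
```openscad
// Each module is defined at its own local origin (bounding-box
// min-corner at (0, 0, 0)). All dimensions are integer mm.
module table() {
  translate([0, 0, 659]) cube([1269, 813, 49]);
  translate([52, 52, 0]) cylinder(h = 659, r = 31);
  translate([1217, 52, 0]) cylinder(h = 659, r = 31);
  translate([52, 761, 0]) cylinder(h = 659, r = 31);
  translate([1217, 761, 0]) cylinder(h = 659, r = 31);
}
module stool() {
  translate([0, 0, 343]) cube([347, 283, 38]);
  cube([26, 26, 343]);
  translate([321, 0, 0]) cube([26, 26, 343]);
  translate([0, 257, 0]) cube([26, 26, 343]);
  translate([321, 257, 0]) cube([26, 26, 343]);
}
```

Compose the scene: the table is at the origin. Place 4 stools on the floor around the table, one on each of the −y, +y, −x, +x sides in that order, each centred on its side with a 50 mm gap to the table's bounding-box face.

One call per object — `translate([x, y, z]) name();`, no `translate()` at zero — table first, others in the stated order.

table();
translate([461, -333, 0]) stool();
translate([461, 863, 0]) stool();
translate([-397, 265, 0]) stool();
translate([1319, 265, 0]) stool();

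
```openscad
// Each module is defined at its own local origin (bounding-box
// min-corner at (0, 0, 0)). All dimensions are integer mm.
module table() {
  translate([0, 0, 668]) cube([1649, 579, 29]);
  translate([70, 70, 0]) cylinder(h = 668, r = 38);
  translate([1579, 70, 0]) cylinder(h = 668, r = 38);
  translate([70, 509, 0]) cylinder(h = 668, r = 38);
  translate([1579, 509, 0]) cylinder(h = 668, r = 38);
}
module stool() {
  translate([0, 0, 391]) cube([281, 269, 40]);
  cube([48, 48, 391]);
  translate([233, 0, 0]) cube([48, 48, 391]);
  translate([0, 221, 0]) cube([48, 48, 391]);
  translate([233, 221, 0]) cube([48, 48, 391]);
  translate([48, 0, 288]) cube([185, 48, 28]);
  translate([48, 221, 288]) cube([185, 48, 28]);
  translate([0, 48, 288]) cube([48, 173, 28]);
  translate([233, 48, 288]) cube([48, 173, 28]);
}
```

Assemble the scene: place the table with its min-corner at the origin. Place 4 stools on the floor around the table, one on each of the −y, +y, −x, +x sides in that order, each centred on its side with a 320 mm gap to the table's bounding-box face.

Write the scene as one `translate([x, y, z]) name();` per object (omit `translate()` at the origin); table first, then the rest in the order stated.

table();
translate([684, -589, 0]) stool();
translate([684, 899, 0]) stool();
translate([-601, 155, 0]) stool();
translate([1969, 155, 0]) stool();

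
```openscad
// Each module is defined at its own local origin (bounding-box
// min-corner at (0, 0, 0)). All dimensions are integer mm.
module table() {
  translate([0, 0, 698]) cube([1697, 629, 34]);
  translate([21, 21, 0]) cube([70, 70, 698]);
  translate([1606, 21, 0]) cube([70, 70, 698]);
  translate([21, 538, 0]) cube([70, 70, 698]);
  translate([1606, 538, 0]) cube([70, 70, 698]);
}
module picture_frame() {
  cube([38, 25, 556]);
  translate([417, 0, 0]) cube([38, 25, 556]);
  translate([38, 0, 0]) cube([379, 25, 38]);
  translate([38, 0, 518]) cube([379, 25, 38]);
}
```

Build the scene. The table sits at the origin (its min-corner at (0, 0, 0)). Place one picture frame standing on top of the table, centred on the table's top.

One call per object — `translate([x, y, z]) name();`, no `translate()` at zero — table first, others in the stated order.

table();
translate([621, 302, 732]) picture_frame();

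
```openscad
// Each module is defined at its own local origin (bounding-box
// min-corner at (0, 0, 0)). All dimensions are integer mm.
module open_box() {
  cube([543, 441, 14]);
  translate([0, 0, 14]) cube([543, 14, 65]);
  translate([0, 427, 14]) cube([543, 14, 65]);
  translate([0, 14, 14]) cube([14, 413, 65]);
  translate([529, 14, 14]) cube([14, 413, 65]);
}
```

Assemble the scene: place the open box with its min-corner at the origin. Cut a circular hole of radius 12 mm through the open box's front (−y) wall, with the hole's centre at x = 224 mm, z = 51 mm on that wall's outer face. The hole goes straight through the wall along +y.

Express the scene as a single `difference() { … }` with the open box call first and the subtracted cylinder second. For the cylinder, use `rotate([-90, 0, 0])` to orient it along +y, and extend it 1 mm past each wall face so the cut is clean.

difference() {
  open_box();
  translate([224, -1, 51]) rotate([-90, 0, 0]) cylinder(h = 16, r = 12);
}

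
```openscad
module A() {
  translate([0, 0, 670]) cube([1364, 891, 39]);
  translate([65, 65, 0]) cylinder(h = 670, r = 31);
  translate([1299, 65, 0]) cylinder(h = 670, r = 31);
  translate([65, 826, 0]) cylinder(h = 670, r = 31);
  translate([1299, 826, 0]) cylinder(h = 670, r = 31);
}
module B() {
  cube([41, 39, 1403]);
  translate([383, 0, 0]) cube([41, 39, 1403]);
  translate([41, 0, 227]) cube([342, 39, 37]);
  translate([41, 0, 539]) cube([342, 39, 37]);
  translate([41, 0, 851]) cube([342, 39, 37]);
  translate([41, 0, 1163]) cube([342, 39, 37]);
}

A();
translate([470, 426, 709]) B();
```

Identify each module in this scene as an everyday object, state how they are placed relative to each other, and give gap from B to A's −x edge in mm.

A is a table. B is a ladder. The ladder is on top of the table, centred. The gap from the ladder to the table's −x edge is 470 mm.

The ladder's min-x is at 470; the table's min-x is 0; gap = 470 mm.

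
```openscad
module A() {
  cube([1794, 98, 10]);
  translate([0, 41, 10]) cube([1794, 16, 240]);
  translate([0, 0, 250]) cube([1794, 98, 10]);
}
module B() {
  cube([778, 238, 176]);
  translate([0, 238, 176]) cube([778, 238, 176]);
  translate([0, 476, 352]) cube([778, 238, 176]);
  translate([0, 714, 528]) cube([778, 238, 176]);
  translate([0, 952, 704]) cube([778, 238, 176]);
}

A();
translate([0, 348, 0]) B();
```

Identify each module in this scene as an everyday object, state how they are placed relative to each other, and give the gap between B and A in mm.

The staircase's nearest face is 250 mm from the I-beam's +y face.

A is an I-beam. B is a staircase. The staircase is on the floor beside the I-beam on its +y side. The gap between the staircase and the I-beam is 250 mm.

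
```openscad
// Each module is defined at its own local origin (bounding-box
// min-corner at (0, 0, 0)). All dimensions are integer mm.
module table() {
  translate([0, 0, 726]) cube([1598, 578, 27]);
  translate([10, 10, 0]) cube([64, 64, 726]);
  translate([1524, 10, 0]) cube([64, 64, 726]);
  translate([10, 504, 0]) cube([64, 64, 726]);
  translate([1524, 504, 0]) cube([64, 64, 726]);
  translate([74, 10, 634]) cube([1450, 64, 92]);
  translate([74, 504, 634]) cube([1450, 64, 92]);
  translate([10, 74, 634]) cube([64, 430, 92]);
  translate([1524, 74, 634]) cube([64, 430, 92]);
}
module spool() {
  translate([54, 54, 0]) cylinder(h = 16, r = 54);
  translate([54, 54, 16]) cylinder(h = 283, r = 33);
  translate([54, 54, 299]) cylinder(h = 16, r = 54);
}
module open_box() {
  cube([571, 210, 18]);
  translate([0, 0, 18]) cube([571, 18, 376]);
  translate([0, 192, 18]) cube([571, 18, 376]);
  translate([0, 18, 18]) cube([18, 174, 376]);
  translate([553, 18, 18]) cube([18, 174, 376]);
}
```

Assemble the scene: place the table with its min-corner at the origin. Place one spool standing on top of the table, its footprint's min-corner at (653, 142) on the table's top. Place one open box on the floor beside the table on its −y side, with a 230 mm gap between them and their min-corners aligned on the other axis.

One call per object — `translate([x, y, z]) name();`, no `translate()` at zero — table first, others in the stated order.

table();
translate([653, 142, 753]) spool();
translate([0, -440, 0]) open_box();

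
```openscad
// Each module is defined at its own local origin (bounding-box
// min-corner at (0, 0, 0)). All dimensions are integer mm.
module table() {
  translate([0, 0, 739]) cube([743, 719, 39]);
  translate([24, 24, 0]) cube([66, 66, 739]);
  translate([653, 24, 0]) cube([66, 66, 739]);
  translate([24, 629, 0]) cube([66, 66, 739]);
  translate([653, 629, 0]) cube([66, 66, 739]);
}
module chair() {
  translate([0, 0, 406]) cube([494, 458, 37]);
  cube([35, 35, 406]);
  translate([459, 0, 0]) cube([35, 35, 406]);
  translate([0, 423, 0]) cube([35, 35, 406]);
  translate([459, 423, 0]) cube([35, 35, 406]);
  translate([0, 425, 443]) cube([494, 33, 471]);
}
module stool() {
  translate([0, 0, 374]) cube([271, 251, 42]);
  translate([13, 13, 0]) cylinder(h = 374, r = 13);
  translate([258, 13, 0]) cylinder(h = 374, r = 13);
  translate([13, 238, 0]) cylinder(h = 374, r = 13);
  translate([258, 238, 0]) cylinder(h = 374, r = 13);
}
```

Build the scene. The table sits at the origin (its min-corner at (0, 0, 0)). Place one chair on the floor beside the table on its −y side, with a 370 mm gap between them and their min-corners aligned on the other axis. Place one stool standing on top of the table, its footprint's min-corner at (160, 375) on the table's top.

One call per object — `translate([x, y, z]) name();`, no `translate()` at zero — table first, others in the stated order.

table();
translate([0, -828, 0]) chair();
translate([160, 375, 778]) stool();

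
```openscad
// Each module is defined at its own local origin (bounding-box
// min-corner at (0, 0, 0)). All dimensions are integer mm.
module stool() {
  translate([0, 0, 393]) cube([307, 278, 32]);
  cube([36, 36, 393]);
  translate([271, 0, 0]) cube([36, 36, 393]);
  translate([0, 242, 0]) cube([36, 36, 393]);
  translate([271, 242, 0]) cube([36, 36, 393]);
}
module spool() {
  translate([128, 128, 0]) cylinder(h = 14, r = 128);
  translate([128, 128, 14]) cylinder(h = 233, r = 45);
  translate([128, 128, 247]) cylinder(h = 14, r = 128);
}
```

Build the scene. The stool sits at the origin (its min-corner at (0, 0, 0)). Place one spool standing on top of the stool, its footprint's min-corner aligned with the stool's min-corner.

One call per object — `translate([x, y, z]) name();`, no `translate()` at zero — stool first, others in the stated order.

stool();
translate([0, 0, 425]) spool();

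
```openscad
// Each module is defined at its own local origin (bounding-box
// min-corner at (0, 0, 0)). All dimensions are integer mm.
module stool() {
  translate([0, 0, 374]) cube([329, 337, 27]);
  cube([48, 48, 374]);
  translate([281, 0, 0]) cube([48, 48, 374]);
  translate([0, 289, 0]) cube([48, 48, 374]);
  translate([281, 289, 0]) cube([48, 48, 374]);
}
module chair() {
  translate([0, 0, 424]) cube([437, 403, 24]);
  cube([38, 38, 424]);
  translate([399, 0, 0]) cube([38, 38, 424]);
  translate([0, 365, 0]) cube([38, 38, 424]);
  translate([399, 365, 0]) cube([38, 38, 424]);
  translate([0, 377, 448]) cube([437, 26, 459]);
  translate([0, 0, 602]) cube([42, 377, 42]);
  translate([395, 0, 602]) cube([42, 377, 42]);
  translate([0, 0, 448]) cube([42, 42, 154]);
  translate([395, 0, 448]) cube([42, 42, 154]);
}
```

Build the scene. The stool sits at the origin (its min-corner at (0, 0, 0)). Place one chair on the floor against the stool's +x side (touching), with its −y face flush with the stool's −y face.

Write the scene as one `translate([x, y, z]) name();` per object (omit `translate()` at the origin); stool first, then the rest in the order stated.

stool();
translate([329, 0, 0]) chair();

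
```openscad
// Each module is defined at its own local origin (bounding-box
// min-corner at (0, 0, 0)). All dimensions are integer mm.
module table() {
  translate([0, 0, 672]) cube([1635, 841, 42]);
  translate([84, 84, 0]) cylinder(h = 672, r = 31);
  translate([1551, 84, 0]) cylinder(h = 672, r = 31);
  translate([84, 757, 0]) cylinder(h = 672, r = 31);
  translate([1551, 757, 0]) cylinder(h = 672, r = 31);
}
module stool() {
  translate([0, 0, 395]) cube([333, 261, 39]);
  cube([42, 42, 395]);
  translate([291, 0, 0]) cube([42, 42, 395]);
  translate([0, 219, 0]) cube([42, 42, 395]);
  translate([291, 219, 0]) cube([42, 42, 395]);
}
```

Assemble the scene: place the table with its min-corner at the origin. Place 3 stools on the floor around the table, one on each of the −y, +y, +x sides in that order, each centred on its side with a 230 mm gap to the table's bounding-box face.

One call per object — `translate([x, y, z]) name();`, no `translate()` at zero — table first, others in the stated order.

table();
translate([651, -491, 0]) stool();
translate([651, 1071, 0]) stool();
translate([1865, 290, 0]) stool();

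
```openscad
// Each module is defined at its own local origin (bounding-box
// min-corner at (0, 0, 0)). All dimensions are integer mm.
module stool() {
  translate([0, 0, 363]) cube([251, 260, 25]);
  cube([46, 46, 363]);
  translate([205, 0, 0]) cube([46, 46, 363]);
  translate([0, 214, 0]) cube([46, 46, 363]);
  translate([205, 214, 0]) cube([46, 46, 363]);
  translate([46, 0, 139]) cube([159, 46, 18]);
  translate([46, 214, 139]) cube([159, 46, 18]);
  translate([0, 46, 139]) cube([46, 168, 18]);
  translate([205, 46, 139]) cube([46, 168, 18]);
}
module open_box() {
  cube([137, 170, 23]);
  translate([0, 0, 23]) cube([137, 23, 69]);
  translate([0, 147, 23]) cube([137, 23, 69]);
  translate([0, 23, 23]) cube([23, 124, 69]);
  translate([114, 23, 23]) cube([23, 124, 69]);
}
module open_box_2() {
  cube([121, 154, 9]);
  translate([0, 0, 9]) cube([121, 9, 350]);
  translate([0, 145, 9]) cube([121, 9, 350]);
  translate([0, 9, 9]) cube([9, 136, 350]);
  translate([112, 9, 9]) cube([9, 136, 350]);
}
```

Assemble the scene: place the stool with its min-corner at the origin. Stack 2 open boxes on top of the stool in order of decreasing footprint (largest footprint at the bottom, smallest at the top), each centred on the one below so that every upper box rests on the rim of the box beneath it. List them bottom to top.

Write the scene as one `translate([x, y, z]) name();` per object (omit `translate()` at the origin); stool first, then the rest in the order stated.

stool();
translate([57, 45, 388]) open_box();
translate([65, 53, 480]) open_box_2();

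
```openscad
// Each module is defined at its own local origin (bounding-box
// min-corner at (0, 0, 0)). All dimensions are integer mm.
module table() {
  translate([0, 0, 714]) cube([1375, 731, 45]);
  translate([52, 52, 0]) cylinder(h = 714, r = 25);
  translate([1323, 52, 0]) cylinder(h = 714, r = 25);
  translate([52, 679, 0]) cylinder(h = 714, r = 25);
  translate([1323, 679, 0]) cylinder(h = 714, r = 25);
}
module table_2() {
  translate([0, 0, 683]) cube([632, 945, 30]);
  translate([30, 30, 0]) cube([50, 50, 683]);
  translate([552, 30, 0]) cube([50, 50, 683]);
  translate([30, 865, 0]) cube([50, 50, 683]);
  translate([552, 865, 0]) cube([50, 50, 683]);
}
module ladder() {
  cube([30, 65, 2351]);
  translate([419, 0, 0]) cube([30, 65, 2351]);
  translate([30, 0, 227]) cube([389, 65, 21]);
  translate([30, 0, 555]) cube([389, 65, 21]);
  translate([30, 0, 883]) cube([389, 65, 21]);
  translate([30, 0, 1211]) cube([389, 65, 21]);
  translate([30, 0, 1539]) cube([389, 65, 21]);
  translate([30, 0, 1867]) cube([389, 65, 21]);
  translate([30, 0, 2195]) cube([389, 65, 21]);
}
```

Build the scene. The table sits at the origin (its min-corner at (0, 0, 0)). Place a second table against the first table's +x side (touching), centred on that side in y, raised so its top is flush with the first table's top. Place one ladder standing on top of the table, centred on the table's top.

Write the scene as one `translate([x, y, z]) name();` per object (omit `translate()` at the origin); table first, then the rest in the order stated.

table();
translate([1375, -107, 46]) table_2();
translate([463, 333, 759]) ladder();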